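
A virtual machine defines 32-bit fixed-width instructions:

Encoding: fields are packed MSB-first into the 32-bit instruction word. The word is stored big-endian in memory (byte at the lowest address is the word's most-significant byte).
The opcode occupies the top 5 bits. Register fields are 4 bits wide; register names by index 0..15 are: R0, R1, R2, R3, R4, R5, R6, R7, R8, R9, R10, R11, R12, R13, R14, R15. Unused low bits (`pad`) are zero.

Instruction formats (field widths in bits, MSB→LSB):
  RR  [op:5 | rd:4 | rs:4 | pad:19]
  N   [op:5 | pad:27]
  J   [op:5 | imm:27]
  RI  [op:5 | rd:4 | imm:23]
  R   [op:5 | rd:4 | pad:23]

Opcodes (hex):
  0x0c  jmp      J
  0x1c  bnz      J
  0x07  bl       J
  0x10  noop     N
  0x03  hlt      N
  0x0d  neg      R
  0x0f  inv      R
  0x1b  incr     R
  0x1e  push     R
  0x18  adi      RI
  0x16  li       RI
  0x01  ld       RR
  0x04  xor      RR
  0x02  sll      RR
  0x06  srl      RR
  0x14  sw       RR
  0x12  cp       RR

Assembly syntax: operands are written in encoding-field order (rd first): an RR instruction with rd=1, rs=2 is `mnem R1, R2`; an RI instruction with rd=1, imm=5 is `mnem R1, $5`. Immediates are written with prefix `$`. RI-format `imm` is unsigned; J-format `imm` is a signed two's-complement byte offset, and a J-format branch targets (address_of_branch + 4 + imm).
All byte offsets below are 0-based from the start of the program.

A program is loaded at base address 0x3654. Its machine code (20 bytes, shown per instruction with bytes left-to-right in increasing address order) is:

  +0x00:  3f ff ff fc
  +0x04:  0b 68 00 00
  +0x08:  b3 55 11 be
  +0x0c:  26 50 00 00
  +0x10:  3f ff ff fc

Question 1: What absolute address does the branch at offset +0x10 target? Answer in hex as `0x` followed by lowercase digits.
0x3664

@+10  big-endian(3f ff ff fc) = 0x3ffffffc
  top 5b → 0x7 → bl [J]
  [26:0] imm=134217724 (s27→-4) = $-4
  target = base 0x3654 + off 0x10 + 4 + imm -4 = 0x3664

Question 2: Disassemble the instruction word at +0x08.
+0x08: b3 55 11 be ⇒ word 0xb35511be (big)
  top 5b → 0x16 → li [RI]
  rd@[26:23]=0x6 ⇒ R6
  imm@[22:0]=0x5511be ⇒ $5575102

li R6, $5575102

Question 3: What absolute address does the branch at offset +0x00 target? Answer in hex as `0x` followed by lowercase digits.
0x3654

[00] 3f ff ff fc → 0x3ffffffc
  opcode bits[31:27]=0x7: bl/J
  imm: (w>>0)&0x7ffffff=0x7fffffc (s27→-4) → $-4
  target = base 0x3654 + off 0x00 + 4 + imm -4 = 0x3654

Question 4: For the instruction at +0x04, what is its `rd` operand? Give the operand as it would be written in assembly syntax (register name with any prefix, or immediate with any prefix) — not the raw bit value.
R6

off 0x04: read 0b 68 00 00 as big → 0x0b680000
  top 5b → 0x1 → ld [RR]
  [26:23] rd=6 = R6
  [22:19] rs=13 = R13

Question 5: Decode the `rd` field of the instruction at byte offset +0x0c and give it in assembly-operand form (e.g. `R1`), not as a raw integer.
off 0x0c: read 26 50 00 00 as big → 0x26500000
  top 5b → 0x4 → xor [RR]
  rd@[26:23]=0xc ⇒ R12
  rs@[22:19]=0xa ⇒ R10

R12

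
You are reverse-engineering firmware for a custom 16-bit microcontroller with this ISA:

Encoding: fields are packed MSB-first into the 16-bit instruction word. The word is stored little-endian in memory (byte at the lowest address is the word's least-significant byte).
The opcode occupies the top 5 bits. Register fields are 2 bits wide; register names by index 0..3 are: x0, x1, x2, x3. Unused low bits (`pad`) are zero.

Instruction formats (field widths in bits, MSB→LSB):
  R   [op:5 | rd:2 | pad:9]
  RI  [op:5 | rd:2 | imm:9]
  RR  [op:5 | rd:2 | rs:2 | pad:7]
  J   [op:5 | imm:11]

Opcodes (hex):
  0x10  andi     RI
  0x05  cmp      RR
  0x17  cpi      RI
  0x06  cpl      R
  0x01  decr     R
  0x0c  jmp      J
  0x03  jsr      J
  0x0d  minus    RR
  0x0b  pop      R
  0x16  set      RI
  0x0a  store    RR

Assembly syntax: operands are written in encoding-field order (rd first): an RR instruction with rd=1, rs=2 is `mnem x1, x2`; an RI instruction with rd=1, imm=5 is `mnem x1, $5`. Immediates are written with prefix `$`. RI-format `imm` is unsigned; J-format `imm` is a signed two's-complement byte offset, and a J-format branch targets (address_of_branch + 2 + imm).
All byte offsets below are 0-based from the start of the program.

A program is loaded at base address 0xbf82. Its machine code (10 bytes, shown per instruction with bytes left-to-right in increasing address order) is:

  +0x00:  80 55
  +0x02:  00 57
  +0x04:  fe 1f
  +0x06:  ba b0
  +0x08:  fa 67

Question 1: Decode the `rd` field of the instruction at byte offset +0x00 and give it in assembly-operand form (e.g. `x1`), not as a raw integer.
x2

[00] 80 55 → 0x5580
  opcode bits[15:11]=0xa: store/RR
  [10:9] rd=2 = x2
  [8:7] rs=3 = x3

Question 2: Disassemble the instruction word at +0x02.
store x3, x2

[02] 00 57 → 0x5700
  op=0x5700>>11=0xa ⇒ store (RR)
  rd@[10:9]=0x3 ⇒ x3
  rs@[8:7]=0x2 ⇒ x2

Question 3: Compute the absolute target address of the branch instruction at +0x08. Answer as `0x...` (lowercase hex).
+0x08: fa 67 ⇒ word 0x67fa (little)
  opcode bits[15:11]=0xc: jmp/J
  imm@[10:0]=0x7fa (s11→-6) ⇒ $-6
  target = base 0xbf82 + off 0x08 + 2 + imm -6 = 0xbf86

0xbf86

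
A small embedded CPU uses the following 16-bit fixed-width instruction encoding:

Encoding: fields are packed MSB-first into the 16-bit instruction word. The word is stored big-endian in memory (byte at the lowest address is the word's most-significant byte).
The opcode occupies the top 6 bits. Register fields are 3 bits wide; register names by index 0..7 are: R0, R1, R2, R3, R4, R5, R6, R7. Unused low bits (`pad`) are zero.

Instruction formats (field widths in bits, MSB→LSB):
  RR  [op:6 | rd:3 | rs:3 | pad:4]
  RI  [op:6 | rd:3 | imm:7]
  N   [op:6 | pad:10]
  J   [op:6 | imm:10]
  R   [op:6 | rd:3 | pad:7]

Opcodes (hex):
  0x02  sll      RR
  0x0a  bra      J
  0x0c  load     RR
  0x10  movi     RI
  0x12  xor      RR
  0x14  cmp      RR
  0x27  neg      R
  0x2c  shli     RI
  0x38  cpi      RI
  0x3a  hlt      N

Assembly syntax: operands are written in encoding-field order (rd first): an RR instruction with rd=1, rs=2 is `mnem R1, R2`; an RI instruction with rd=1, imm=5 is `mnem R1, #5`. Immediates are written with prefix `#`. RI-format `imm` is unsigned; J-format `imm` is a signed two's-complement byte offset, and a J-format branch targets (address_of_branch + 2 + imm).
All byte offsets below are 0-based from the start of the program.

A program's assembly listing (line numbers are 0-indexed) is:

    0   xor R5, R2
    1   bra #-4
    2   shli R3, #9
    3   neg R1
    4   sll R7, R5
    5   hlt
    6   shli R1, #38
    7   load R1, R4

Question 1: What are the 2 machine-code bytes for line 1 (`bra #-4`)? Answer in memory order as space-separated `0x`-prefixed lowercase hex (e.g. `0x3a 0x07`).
1. bra fields op=0xa:6|imm=-4:10 → word 2bfch → 2b fc

0x2b 0xfc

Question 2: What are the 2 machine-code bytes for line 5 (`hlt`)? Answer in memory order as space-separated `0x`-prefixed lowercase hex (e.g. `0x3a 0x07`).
5. hlt fields op=0x3a:6|pad=0:10 → word e800h → e8 00

0xe8 0x00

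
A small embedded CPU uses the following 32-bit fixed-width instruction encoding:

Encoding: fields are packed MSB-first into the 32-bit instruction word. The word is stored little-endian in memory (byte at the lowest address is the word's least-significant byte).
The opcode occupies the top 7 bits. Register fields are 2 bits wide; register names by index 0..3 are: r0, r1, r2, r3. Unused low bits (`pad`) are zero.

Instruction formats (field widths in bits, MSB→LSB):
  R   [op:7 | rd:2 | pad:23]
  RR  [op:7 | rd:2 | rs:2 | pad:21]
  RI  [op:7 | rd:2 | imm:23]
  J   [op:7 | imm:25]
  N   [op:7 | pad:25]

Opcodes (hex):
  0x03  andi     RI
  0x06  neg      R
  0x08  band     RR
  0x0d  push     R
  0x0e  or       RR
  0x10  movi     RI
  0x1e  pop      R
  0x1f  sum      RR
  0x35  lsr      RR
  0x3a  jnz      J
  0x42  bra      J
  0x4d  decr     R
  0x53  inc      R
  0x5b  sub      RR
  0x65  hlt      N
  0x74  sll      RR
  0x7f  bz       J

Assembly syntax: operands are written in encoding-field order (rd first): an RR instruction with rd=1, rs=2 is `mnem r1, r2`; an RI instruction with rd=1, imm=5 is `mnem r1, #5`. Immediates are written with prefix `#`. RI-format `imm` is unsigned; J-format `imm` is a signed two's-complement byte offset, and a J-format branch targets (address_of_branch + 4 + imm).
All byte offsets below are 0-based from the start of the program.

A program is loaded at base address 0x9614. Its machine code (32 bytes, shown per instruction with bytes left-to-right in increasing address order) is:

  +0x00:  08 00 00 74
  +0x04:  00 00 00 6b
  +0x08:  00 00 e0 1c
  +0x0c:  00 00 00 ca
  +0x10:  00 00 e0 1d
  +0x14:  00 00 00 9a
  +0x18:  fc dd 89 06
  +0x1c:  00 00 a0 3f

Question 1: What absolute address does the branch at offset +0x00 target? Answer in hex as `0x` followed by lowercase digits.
[00] 08 00 00 74 → 0x74000008
  top 7b → 0x3a → jnz [J]
  [24:0] imm=8 = #8
  target = base 0x9614 + off 0x00 + 4 + imm 8 = 0x9620

0x9620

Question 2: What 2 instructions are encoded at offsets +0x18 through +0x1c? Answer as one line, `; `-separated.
[18] fc dd 89 06 → 0x0689ddfc
  op=0x0689ddfc>>25=0x3 ⇒ andi (RI)
  rd: (w>>23)&0x3=0x1 → r1
  imm: (w>>0)&0x7fffff=0x9ddfc → #646652
[1c] 00 00 a0 3f → 0x3fa00000
  op=0x3fa00000>>25=0x1f ⇒ sum (RR)
  rd: (w>>23)&0x3=0x3 → r3
  rs: (w>>21)&0x3=0x1 → r1

andi r1, #646652; sum r3, r1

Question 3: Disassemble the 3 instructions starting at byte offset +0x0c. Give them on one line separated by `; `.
hlt; or r3, r3; decr r0

[0c] 00 00 00 ca → 0xca000000
  top 7b → 0x65 → hlt [N]
[10] 00 00 e0 1d → 0x1de00000
  top 7b → 0xe → or [RR]
  rd: (w>>23)&0x3=0x3 → r3
  rs: (w>>21)&0x3=0x3 → r3
[14] 00 00 00 9a → 0x9a000000
  top 7b → 0x4d → decr [R]
  rd: (w>>23)&0x3=0x0 → r0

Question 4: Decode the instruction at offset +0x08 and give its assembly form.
@+08  little-endian(00 00 e0 1c) = 0x1ce00000
  op=0x1ce00000>>25=0xe ⇒ or (RR)
  [24:23] rd=1 = r1
  [22:21] rs=3 = r3

or r1, r3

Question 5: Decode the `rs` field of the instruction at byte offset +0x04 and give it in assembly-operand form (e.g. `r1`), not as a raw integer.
r0

@+04  little-endian(00 00 00 6b) = 0x6b000000
  top 7b → 0x35 → lsr [RR]
  [24:23] rd=2 = r2
  [22:21] rs=0 = r0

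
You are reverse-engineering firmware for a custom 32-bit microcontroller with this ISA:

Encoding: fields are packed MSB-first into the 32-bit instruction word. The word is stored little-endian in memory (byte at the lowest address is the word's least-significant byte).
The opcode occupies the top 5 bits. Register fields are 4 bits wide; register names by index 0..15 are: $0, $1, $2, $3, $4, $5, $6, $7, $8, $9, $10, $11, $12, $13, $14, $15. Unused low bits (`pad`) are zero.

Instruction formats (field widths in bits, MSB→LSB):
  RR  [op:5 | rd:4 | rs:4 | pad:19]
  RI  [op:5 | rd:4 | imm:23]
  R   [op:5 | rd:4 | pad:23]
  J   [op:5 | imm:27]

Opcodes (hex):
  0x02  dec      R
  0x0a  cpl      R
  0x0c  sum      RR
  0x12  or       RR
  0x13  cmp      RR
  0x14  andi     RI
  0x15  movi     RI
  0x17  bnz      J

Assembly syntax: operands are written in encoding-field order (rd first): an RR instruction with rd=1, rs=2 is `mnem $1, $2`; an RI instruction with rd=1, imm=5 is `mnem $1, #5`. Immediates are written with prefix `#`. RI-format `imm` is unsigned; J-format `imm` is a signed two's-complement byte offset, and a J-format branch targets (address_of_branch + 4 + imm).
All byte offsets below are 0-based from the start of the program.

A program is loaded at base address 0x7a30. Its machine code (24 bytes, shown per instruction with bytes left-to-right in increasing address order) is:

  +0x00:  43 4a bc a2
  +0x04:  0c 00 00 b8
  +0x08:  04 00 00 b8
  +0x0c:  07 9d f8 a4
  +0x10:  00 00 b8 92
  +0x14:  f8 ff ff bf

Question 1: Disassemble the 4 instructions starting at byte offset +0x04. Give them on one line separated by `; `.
bnz #12; bnz #4; andi $9, #7904519; or $5, $7

+0x04: 0c 00 00 b8 ⇒ word 0xb800000c (little)
  opcode bits[31:27]=0x17: bnz/J
  [26:0] imm=12 = #12
+0x08: 04 00 00 b8 ⇒ word 0xb8000004 (little)
  opcode bits[31:27]=0x17: bnz/J
  [26:0] imm=4 = #4
+0x0c: 07 9d f8 a4 ⇒ word 0xa4f89d07 (little)
  opcode bits[31:27]=0x14: andi/RI
  [26:23] rd=9 = $9
  [22:0] imm=7904519 = #7904519
+0x10: 00 00 b8 92 ⇒ word 0x92b80000 (little)
  opcode bits[31:27]=0x12: or/RR
  [26:23] rd=5 = $5
  [22:19] rs=7 = $7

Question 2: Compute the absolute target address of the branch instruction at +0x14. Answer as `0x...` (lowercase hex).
0x7a40

[14] f8 ff ff bf → 0xbffffff8
  opcode bits[31:27]=0x17: bnz/J
  imm: (w>>0)&0x7ffffff=0x7fffff8 (s27→-8) → #-8
  target = base 0x7a30 + off 0x14 + 4 + imm -8 = 0x7a40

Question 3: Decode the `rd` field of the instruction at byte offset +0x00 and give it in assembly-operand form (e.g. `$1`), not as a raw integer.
$5

off 0x00: read 43 4a bc a2 as little → 0xa2bc4a43
  op=0xa2bc4a43>>27=0x14 ⇒ andi (RI)
  rd@[26:23]=0x5 ⇒ $5
  imm@[22:0]=0x3c4a43 ⇒ #3951171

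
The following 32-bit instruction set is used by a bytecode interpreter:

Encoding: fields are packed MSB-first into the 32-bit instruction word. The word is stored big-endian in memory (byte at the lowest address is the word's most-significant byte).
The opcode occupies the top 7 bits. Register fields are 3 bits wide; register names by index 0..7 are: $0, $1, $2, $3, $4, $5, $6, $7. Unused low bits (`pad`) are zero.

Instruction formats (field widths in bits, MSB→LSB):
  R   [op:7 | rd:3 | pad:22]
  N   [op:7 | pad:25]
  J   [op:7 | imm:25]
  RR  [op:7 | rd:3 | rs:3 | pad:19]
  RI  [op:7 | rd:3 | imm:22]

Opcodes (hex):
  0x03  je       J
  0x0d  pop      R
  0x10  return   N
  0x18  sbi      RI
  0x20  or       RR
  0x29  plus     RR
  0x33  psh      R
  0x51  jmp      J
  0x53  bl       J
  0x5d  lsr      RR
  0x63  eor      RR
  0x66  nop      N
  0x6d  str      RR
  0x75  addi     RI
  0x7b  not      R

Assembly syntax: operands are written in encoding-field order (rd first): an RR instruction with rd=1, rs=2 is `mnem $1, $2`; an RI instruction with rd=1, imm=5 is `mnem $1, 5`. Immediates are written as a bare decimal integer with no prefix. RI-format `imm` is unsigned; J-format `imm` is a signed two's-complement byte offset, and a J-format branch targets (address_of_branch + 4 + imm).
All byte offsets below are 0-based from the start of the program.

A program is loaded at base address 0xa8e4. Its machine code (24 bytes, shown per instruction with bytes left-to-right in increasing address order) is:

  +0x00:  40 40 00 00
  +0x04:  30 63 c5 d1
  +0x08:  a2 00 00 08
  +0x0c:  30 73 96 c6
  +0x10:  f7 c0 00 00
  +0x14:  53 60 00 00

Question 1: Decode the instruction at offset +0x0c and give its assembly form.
sbi $1, 3380934

+0x0c: 30 73 96 c6 ⇒ word 0x307396c6 (big)
  opcode bits[31:25]=0x18: sbi/RI
  rd: (w>>22)&0x7=0x1 → $1
  imm: (w>>0)&0x3fffff=0x3396c6 → 3380934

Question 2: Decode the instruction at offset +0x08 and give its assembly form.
off 0x08: read a2 00 00 08 as big → 0xa2000008
  top 7b → 0x51 → jmp [J]
  [24:0] imm=8 = 8

jmp 8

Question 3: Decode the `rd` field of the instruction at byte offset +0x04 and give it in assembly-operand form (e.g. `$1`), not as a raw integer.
[04] 30 63 c5 d1 → 0x3063c5d1
  opcode bits[31:25]=0x18: sbi/RI
  [24:22] rd=1 = $1
  [21:0] imm=2344401 = 2344401

$1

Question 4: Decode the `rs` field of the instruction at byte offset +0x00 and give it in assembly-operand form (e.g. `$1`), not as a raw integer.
$0

[00] 40 40 00 00 → 0x40400000
  top 7b → 0x20 → or [RR]
  rd: (w>>22)&0x7=0x1 → $1
  rs: (w>>19)&0x7=0x0 → $0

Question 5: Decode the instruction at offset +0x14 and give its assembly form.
plus $5, $4

off 0x14: read 53 60 00 00 as big → 0x53600000
  op=0x53600000>>25=0x29 ⇒ plus (RR)
  rd: (w>>22)&0x7=0x5 → $5
  rs: (w>>19)&0x7=0x4 → $4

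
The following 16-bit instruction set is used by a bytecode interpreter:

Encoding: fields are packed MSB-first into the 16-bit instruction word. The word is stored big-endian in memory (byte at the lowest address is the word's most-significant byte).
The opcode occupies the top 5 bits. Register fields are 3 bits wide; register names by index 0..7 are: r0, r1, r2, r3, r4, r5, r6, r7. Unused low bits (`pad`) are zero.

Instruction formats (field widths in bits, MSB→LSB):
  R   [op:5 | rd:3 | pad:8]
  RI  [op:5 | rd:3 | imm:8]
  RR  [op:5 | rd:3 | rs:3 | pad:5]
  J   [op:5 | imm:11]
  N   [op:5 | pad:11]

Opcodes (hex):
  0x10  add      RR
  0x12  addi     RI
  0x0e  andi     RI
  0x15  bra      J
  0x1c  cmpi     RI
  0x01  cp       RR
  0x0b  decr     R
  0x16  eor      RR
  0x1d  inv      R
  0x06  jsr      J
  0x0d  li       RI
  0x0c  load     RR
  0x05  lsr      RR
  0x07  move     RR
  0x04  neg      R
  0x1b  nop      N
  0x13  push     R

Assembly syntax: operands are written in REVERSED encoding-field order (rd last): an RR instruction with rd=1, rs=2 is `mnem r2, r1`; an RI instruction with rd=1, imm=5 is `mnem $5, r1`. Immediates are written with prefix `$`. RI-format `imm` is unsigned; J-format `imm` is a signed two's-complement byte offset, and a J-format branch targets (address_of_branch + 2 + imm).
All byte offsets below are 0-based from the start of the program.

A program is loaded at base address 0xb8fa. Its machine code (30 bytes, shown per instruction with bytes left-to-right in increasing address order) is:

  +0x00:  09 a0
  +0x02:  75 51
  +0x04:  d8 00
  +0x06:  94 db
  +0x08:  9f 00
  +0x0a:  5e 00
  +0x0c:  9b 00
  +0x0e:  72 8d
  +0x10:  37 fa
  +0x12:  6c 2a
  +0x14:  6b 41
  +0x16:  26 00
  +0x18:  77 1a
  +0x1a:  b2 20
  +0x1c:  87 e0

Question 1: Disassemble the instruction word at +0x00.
[00] 09 a0 → 0x09a0
  top 5b → 0x1 → cp [RR]
  rd: (w>>8)&0x7=0x1 → r1
  rs: (w>>5)&0x7=0x5 → r5

cp r5, r1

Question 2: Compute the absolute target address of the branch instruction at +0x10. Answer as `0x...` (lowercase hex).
0xb906

@+10  big-endian(37 fa) = 0x37fa
  top 5b → 0x6 → jsr [J]
  imm@[10:0]=0x7fa (s11→-6) ⇒ $-6
  target = base 0xb8fa + off 0x10 + 2 + imm -6 = 0xb906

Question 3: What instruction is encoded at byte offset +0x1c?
add r7, r7

@+1c  big-endian(87 e0) = 0x87e0
  op=0x87e0>>11=0x10 ⇒ add (RR)
  [10:8] rd=7 = r7
  [7:5] rs=7 = r7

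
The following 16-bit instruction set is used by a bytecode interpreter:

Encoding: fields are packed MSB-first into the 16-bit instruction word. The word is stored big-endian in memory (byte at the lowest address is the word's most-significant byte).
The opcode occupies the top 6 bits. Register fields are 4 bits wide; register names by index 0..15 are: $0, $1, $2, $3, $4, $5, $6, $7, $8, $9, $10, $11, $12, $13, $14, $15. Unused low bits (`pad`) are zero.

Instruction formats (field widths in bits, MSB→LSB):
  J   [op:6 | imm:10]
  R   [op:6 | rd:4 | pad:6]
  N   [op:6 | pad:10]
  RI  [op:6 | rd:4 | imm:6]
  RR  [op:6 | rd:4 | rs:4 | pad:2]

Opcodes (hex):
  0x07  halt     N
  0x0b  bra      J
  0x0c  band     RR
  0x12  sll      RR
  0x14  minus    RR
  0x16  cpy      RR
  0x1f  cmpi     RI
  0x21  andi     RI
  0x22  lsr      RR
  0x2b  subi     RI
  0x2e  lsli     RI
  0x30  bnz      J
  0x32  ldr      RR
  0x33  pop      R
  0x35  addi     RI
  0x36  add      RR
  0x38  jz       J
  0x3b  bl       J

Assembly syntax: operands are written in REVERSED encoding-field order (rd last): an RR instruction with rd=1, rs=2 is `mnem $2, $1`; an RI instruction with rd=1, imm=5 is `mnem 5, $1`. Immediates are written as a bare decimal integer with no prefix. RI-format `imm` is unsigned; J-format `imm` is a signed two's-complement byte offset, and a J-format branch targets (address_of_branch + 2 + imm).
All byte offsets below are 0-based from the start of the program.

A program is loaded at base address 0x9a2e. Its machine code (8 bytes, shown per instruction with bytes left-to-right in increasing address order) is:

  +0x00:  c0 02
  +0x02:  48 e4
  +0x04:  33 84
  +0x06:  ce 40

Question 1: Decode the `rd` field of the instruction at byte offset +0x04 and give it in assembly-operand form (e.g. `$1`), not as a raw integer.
[04] 33 84 → 0x3384
  opcode bits[15:10]=0xc: band/RR
  [9:6] rd=14 = $14
  [5:2] rs=1 = $1

$14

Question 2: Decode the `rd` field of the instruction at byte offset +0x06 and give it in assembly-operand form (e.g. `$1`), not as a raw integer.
$9

off 0x06: read ce 40 as big → 0xce40
  opcode bits[15:10]=0x33: pop/R
  rd: (w>>6)&0xf=0x9 → $9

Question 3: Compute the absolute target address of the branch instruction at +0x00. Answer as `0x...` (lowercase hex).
0x9a32

+0x00: c0 02 ⇒ word 0xc002 (big)
  opcode bits[15:10]=0x30: bnz/J
  [9:0] imm=2 = 2
  target = base 0x9a2e + off 0x00 + 2 + imm 2 = 0x9a32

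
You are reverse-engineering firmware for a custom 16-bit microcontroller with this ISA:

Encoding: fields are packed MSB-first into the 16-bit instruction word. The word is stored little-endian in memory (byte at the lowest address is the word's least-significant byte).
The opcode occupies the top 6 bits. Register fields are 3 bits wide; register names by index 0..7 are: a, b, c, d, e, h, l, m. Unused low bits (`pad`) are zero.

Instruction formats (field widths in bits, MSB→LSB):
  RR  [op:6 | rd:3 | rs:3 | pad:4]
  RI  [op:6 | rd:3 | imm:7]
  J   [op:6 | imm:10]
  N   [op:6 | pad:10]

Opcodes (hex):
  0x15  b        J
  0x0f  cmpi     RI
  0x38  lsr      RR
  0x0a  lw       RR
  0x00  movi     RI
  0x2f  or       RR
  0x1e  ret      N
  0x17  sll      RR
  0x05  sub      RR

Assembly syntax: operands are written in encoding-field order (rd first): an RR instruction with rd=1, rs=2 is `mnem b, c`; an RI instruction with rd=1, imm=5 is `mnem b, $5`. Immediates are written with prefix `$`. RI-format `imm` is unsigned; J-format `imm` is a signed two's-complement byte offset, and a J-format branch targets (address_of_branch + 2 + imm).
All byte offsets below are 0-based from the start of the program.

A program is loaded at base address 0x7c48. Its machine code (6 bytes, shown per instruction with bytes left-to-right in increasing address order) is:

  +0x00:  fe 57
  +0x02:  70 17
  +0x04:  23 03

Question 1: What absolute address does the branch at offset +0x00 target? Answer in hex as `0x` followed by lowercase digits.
0x7c48

off 0x00: read fe 57 as little → 0x57fe
  opcode bits[15:10]=0x15: b/J
  imm: (w>>0)&0x3ff=0x3fe (s10→-2) → $-2
  target = base 0x7c48 + off 0x00 + 2 + imm -2 = 0x7c48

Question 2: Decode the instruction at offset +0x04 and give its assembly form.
@+04  little-endian(23 03) = 0x0323
  top 6b → 0x0 → movi [RI]
  [9:7] rd=6 = l
  [6:0] imm=35 = $35

movi l, $35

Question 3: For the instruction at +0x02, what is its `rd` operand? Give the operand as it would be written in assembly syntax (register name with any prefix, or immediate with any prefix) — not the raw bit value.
@+02  little-endian(70 17) = 0x1770
  op=0x1770>>10=0x5 ⇒ sub (RR)
  [9:7] rd=6 = l
  [6:4] rs=7 = m

l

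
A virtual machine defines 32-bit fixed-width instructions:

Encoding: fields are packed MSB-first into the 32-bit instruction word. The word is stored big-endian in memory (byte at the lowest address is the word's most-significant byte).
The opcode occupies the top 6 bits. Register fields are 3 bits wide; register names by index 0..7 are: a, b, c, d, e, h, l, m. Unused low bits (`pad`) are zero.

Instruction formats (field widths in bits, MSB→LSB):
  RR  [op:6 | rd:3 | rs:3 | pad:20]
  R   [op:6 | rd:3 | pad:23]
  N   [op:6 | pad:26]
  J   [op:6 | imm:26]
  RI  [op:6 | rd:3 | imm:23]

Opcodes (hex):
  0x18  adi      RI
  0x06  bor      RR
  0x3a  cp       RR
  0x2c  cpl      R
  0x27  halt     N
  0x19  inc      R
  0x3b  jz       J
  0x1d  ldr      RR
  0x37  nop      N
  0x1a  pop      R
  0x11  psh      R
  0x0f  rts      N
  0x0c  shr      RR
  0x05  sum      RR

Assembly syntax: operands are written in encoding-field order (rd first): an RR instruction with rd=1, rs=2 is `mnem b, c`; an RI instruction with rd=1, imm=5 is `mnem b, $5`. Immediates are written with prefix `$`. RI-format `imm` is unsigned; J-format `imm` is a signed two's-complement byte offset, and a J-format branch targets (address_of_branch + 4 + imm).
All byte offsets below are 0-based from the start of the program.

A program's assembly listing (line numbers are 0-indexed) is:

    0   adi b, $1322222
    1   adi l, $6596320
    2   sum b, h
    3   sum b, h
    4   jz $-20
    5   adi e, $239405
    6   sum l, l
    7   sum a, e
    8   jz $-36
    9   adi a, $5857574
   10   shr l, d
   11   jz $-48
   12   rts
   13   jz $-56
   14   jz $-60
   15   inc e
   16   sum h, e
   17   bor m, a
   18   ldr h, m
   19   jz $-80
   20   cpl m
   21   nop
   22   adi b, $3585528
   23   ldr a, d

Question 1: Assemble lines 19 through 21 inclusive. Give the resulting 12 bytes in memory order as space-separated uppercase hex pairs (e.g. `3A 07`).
L19: jz op=0x3b:6|imm=-80:26 ⇒ 0xefffffb0 ⇒ big ef ff ff b0
L20: cpl op=0x2c:6|rd=7:3|pad=0:23 ⇒ 0xb3800000 ⇒ big b3 80 00 00
L21: nop op=0x37:6|pad=0:26 ⇒ 0xdc000000 ⇒ big dc 00 00 00

EF FF FF B0 B3 80 00 00 DC 00 00 00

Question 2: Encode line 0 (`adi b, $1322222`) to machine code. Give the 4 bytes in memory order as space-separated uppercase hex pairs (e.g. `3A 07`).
60 94 2C EE

L0: adi op=0x18:6|rd=1:3|imm=1322222:23 ⇒ 0x60942cee ⇒ big 60 94 2c ee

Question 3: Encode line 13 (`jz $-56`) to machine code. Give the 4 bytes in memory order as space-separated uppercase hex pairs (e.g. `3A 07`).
13. jz fields op=0x3b:6|imm=-56:26 → word efffffc8h → ef ff ff c8

EF FF FF C8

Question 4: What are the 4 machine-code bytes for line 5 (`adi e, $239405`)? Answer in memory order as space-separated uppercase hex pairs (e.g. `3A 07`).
line 5 (adi): pack op=0x18:6|rd=4:3|imm=239405:23 = 0x6203a72d; big→ 62 03 a7 2d

62 03 A7 2D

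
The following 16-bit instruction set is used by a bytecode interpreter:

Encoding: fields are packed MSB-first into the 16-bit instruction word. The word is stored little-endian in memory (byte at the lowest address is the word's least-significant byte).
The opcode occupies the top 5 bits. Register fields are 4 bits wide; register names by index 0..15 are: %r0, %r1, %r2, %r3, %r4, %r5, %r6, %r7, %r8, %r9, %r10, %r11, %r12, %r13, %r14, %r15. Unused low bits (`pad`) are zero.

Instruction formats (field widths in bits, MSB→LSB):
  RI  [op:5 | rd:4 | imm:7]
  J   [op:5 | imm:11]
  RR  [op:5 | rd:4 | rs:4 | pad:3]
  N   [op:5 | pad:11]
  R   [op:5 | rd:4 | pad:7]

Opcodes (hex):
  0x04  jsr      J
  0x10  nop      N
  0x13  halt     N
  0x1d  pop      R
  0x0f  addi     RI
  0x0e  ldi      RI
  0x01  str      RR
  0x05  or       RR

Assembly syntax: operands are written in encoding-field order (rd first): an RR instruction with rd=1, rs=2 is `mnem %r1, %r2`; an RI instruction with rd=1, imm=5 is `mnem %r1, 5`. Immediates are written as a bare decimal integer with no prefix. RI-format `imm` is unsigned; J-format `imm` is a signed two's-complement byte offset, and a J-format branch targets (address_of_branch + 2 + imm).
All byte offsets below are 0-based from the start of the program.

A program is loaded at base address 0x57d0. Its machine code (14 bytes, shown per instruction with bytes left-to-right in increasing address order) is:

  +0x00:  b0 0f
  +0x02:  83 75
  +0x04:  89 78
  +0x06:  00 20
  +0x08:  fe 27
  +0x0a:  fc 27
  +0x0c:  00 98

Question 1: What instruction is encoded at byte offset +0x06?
jsr 0

[06] 00 20 → 0x2000
  opcode bits[15:11]=0x4: jsr/J
  imm@[10:0]=0x0 ⇒ 0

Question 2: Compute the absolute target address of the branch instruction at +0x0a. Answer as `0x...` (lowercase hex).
0x57d8

+0x0a: fc 27 ⇒ word 0x27fc (little)
  top 5b → 0x4 → jsr [J]
  [10:0] imm=2044 (s11→-4) = -4
  target = base 0x57d0 + off 0x0a + 2 + imm -4 = 0x57d8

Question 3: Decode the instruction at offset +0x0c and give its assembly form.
halt

+0x0c: 00 98 ⇒ word 0x9800 (little)
  op=0x9800>>11=0x13 ⇒ halt (N)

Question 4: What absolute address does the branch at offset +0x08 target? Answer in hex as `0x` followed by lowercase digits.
off 0x08: read fe 27 as little → 0x27fe
  op=0x27fe>>11=0x4 ⇒ jsr (J)
  imm@[10:0]=0x7fe (s11→-2) ⇒ -2
  target = base 0x57d0 + off 0x08 + 2 + imm -2 = 0x57d8

0x57d8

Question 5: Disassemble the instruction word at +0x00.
[00] b0 0f → 0x0fb0
  opcode bits[15:11]=0x1: str/RR
  [10:7] rd=15 = %r15
  [6:3] rs=6 = %r6

str %r15, %r6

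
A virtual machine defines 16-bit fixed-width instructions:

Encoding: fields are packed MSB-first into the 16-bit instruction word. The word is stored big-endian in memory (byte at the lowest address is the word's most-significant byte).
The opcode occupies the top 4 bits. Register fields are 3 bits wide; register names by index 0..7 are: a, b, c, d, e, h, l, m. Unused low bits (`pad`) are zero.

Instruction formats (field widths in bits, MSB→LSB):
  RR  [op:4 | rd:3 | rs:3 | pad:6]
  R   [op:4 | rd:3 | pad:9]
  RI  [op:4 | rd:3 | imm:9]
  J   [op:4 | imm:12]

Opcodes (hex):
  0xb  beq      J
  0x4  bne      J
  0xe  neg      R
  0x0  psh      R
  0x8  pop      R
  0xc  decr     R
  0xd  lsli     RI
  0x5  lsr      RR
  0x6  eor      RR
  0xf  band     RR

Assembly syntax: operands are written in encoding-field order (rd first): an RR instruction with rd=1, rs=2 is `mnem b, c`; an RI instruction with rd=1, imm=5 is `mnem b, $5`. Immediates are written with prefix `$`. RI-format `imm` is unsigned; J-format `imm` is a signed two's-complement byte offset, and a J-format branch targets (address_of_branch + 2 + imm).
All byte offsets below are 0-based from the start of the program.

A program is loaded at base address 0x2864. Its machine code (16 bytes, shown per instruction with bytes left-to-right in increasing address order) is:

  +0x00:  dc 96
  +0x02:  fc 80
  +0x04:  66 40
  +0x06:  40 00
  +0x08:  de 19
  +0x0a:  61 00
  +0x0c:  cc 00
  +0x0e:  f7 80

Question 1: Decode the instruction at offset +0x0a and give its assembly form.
eor a, e

[0a] 61 00 → 0x6100
  op=0x6100>>12=0x6 ⇒ eor (RR)
  rd@[11:9]=0x0 ⇒ a
  rs@[8:6]=0x4 ⇒ e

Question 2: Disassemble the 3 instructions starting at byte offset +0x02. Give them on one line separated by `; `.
band l, c; eor d, b; bne $0

off 0x02: read fc 80 as big → 0xfc80
  op=0xfc80>>12=0xf ⇒ band (RR)
  [11:9] rd=6 = l
  [8:6] rs=2 = c
off 0x04: read 66 40 as big → 0x6640
  op=0x6640>>12=0x6 ⇒ eor (RR)
  [11:9] rd=3 = d
  [8:6] rs=1 = b
off 0x06: read 40 00 as big → 0x4000
  op=0x4000>>12=0x4 ⇒ bne (J)
  [11:0] imm=0 = $0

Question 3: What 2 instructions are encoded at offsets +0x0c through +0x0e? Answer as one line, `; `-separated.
decr l; band d, l

+0x0c: cc 00 ⇒ word 0xcc00 (big)
  opcode bits[15:12]=0xc: decr/R
  rd@[11:9]=0x6 ⇒ l
+0x0e: f7 80 ⇒ word 0xf780 (big)
  opcode bits[15:12]=0xf: band/RR
  rd@[11:9]=0x3 ⇒ d
  rs@[8:6]=0x6 ⇒ l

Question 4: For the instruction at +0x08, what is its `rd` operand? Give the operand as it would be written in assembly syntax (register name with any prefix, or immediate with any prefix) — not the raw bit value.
off 0x08: read de 19 as big → 0xde19
  opcode bits[15:12]=0xd: lsli/RI
  rd@[11:9]=0x7 ⇒ m
  imm@[8:0]=0x19 ⇒ $25

m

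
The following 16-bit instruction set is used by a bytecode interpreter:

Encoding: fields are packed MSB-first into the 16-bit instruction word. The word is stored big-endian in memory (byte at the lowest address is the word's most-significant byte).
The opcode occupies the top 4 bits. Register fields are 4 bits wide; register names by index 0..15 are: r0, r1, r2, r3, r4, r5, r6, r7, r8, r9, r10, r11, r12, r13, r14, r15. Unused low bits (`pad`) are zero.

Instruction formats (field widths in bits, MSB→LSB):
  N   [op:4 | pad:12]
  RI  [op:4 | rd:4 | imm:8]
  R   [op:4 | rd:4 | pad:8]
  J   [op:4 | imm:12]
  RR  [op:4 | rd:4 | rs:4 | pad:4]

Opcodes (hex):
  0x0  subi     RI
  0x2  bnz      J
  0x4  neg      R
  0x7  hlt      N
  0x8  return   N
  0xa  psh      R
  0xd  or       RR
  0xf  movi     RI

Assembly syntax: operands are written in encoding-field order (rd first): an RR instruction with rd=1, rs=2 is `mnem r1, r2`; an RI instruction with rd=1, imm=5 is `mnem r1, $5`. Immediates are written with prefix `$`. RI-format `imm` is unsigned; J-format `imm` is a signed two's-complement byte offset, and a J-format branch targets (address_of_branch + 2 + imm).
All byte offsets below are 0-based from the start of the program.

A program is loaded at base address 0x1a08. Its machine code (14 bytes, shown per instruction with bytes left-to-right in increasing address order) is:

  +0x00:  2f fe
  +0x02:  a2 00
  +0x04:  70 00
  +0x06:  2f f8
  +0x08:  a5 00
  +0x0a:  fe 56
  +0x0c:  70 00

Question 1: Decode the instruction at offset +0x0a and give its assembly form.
movi r14, $86

off 0x0a: read fe 56 as big → 0xfe56
  opcode bits[15:12]=0xf: movi/RI
  [11:8] rd=14 = r14
  [7:0] imm=86 = $86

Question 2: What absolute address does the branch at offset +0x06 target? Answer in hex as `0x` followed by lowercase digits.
0x1a08

[06] 2f f8 → 0x2ff8
  top 4b → 0x2 → bnz [J]
  [11:0] imm=4088 (s12→-8) = $-8
  target = base 0x1a08 + off 0x06 + 2 + imm -8 = 0x1a08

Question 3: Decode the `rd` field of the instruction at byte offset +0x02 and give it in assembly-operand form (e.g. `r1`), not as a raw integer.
r2

@+02  big-endian(a2 00) = 0xa200
  top 4b → 0xa → psh [R]
  rd@[11:8]=0x2 ⇒ r2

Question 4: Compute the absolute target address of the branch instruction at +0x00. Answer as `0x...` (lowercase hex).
+0x00: 2f fe ⇒ word 0x2ffe (big)
  top 4b → 0x2 → bnz [J]
  [11:0] imm=4094 (s12→-2) = $-2
  target = base 0x1a08 + off 0x00 + 2 + imm -2 = 0x1a08

0x1a08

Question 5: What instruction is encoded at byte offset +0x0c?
[0c] 70 00 → 0x7000
  op=0x7000>>12=0x7 ⇒ hlt (N)

hlt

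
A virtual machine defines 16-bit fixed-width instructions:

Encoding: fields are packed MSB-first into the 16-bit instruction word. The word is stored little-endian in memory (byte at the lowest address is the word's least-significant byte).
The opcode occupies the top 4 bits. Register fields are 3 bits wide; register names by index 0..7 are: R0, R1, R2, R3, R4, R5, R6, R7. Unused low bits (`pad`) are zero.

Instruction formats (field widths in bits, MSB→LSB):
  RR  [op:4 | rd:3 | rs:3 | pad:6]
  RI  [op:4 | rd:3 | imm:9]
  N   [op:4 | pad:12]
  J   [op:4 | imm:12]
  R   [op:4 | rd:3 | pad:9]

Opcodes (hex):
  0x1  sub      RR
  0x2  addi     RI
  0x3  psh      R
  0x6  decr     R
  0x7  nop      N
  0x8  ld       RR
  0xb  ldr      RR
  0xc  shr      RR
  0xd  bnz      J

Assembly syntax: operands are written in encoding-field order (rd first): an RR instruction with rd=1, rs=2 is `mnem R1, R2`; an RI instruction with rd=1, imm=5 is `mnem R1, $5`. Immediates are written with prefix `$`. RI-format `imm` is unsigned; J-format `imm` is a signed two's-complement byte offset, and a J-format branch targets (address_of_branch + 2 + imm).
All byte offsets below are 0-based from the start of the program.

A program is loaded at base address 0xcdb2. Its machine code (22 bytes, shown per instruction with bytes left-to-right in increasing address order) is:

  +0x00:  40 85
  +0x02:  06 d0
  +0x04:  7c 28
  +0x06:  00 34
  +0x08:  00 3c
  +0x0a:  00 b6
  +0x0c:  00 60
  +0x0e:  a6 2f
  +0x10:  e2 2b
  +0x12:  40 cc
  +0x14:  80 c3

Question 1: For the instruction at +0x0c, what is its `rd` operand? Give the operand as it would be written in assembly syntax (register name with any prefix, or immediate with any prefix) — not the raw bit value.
R0

@+0c  little-endian(00 60) = 0x6000
  op=0x6000>>12=0x6 ⇒ decr (R)
  [11:9] rd=0 = R0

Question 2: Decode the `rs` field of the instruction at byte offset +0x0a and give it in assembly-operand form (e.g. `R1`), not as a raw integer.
R0

+0x0a: 00 b6 ⇒ word 0xb600 (little)
  op=0xb600>>12=0xb ⇒ ldr (RR)
  rd@[11:9]=0x3 ⇒ R3
  rs@[8:6]=0x0 ⇒ R0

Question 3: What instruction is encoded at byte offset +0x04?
addi R4, $124

@+04  little-endian(7c 28) = 0x287c
  opcode bits[15:12]=0x2: addi/RI
  [11:9] rd=4 = R4
  [8:0] imm=124 = $124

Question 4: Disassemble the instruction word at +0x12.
off 0x12: read 40 cc as little → 0xcc40
  top 4b → 0xc → shr [RR]
  rd: (w>>9)&0x7=0x6 → R6
  rs: (w>>6)&0x7=0x1 → R1

shr R6, R1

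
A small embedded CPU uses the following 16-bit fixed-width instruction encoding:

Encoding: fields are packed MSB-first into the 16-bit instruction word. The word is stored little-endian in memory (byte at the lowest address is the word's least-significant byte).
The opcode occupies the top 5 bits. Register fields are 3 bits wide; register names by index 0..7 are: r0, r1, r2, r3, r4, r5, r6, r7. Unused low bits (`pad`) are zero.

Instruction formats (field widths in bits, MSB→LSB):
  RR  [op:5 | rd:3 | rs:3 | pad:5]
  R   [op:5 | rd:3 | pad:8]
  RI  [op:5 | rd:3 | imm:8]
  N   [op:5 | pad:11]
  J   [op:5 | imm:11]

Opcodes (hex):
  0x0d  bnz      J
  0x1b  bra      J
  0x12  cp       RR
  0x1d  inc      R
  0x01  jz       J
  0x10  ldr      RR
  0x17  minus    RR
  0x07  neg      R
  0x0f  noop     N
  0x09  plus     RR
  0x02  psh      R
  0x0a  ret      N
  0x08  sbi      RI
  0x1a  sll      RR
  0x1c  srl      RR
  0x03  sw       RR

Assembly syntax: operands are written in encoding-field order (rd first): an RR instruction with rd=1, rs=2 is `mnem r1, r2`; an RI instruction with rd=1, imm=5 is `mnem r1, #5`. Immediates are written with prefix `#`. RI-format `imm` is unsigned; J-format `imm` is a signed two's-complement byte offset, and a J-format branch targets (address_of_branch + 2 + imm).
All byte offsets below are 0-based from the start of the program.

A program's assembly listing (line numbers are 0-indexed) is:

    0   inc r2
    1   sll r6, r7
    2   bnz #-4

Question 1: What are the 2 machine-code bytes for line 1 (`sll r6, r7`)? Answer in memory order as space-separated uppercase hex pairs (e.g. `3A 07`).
E0 D6

L1: sll op=0x1a:5|rd=6:3|rs=7:3|pad=0:5 ⇒ 0xd6e0 ⇒ little e0 d6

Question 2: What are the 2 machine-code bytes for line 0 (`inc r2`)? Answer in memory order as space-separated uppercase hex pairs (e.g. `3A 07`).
L0: inc op=0x1d:5|rd=2:3|pad=0:8 ⇒ 0xea00 ⇒ little 00 ea

00 EA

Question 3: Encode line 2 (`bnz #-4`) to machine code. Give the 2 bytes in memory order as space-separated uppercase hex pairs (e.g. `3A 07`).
L2: bnz op=0xd:5|imm=-4:11 ⇒ 0x6ffc ⇒ little fc 6f

FC 6F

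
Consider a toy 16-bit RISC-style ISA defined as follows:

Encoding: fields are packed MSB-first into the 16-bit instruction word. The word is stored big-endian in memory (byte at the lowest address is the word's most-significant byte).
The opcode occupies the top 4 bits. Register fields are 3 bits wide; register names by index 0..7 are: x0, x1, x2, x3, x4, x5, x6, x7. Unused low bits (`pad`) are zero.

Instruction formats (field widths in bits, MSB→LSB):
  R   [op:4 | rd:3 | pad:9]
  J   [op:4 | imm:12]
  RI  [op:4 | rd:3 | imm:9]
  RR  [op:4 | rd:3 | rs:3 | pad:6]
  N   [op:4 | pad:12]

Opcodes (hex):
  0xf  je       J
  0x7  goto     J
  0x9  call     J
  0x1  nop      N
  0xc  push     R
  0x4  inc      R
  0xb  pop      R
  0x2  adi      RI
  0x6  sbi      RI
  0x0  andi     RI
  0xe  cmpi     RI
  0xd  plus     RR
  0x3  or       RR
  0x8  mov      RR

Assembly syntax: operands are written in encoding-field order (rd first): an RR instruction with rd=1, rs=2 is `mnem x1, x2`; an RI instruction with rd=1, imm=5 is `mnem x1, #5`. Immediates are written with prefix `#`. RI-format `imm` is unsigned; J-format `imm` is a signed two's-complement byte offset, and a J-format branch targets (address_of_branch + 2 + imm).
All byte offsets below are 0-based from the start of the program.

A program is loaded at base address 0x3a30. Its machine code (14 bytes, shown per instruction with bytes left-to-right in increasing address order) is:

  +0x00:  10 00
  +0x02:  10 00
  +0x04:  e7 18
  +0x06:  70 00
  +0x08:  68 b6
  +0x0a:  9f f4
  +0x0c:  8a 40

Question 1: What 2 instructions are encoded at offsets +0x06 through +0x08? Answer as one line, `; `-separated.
goto #0; sbi x4, #182

[06] 70 00 → 0x7000
  opcode bits[15:12]=0x7: goto/J
  imm@[11:0]=0x0 ⇒ #0
[08] 68 b6 → 0x68b6
  opcode bits[15:12]=0x6: sbi/RI
  rd@[11:9]=0x4 ⇒ x4
  imm@[8:0]=0xb6 ⇒ #182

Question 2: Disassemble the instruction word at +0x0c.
mov x5, x1

+0x0c: 8a 40 ⇒ word 0x8a40 (big)
  opcode bits[15:12]=0x8: mov/RR
  [11:9] rd=5 = x5
  [8:6] rs=1 = x1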